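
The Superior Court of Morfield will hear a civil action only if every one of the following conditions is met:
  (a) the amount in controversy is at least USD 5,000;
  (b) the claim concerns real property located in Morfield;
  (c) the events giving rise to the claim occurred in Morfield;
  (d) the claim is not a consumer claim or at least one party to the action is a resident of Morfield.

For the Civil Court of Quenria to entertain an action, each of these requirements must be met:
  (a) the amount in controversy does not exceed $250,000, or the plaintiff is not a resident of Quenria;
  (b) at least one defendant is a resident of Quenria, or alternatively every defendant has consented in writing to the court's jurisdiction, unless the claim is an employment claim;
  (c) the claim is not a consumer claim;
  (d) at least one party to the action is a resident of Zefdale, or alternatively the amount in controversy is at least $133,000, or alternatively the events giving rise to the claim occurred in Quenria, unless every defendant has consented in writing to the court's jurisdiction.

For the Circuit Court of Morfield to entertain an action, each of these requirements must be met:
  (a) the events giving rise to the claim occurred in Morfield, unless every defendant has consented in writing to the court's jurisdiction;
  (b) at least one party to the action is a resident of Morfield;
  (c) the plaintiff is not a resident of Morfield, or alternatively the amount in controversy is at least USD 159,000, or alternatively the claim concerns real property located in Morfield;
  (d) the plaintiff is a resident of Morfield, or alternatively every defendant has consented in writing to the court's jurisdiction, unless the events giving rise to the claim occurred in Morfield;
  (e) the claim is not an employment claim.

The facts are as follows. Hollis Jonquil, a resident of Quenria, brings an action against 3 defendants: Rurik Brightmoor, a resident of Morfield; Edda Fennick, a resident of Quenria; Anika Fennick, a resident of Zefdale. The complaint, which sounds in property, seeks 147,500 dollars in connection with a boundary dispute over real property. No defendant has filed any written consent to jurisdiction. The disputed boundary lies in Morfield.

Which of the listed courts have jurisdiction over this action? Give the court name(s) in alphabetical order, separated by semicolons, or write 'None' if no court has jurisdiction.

The Superior Court of Morfield:
  (a) The amount in controversy is USD 147,500, which meets the 5,000 dollars floor. Condition met.
  (b) The property lies in Morfield. Met.
  (c) The operative events occurred in Morfield. Met.
  (d) The claim is a property claim, not a consumer claim, so this disjunct is met. Met.
  → All conditions met; jurisdiction exists.
The Civil Court of Quenria:
  (a) The amount in controversy is 147,500 dollars, within the 250,000 dollars ceiling, so one alternative holds. Met.
  (b) Edda Fennick resides in Quenria, which satisfies one of the alternatives. Condition met.
  (c) The claim is a property claim, not a consumer claim. Met.
  (d) Anika Fennick resides in Zefdale, which satisfies one of the alternatives. Satisfied.
  → The court has jurisdiction.
The Circuit Court of Morfield:
  (a) The operative events occurred in Morfield. Satisfied.
  (b) Rurik Brightmoor resides in Morfield. Met.
  (c) The plaintiff resides in Quenria, which is not Morfield, so one alternative holds. Met.
  (d) The plaintiff resides in Quenria, not Morfield; no such written consent has been filed — every alternative fails. However, the operative events occurred in Morfield, so the 'unless' proviso supplies this condition. Condition met.
  (e) The claim is a property claim, not an employment claim. Met.
  → Every requirement is satisfied — jurisdiction.

the Circuit Court of Morfield; the Civil Court of Quenria; the Superior Court of Morfield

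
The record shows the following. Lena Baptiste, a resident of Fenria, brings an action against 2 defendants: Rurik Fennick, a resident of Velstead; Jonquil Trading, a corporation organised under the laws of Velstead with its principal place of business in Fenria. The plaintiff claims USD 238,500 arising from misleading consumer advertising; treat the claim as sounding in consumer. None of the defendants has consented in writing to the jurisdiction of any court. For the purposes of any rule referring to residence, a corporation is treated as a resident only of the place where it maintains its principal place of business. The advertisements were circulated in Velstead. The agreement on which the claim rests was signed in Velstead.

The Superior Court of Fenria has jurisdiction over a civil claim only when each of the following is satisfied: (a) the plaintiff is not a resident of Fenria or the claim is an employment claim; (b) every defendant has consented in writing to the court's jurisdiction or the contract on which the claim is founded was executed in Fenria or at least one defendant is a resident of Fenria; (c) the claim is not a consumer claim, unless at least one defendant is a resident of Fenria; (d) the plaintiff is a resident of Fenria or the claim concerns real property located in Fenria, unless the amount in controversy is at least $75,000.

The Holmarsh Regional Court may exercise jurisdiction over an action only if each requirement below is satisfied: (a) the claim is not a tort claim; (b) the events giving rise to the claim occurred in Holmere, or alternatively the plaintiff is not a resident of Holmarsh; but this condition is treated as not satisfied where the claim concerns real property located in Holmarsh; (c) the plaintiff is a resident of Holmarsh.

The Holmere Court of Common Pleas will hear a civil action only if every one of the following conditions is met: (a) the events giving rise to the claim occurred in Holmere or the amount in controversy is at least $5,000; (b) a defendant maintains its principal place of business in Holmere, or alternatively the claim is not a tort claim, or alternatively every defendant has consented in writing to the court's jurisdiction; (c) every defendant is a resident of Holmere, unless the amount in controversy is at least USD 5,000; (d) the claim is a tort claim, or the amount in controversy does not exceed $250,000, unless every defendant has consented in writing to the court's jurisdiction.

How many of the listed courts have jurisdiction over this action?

1

The Superior Court of Fenria:
  (a) The plaintiff resides in Fenria; the claim is a consumer claim, not an employment claim — every alternative fails. Fails.
  (b) Jonquil Trading resides in Fenria — that alternative is enough. Met.
  (c) The claim is a consumer claim. The proviso rescues it, though: Jonquil Trading resides in Fenria. Met.
  (d) The plaintiff resides in Fenria — that alternative is enough. Met.
  → The court lacks jurisdiction.
The Holmarsh Regional Court:
  (a) The claim is a consumer claim, not a tort claim. Met.
  (b) The plaintiff resides in Fenria, which is not Holmarsh, which satisfies one of the alternatives. The exception is not triggered, since the claim does not concern real property. Met.
  (c) The plaintiff resides in Fenria, not Holmarsh. Not met.
  → At least one condition fails; no jurisdiction.
The Holmere Court of Common Pleas:
  (a) The amount in controversy is 238,500 dollars, which meets the 5,000 dollars floor — that alternative is enough. Met.
  (b) The claim is a consumer claim, not a tort claim, so one alternative holds. Condition met.
  (c) The defendants reside as follows — Rurik Fennick in Velstead, Jonquil Trading in Fenria — not all in Holmere. The proviso rescues it, though: the amount in controversy is $238,500, which meets the $5,000 floor. Condition met.
  (d) The amount in controversy is USD 238,500, within the $250,000 ceiling, which satisfies one of the alternatives. Satisfied.
  → Every requirement is satisfied — jurisdiction.
Courts with jurisdiction: the Holmere Court of Common Pleas — 1 in total.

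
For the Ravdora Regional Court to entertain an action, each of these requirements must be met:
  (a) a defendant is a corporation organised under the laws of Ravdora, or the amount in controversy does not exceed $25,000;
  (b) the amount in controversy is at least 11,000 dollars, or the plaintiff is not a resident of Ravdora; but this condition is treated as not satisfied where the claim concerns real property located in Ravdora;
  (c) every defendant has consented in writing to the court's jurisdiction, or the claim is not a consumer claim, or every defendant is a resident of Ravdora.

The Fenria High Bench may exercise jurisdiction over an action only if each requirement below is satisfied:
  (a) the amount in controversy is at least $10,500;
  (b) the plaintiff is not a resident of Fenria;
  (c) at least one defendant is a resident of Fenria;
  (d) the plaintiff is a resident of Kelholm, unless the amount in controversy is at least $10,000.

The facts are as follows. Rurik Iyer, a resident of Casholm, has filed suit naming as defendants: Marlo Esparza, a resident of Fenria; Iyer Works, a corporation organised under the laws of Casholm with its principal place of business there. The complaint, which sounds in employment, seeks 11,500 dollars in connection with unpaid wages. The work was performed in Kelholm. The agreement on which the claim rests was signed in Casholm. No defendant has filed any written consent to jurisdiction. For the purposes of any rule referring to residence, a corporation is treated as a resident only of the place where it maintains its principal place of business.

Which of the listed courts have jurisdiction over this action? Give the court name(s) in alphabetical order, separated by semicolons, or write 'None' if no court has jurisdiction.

The Ravdora Regional Court:
  (a) The amount in controversy is 11,500 dollars, within the $25,000 ceiling, so one alternative holds. Met.
  (b) The amount in controversy is 11,500 dollars, which meets the USD 11,000 floor, which satisfies one of the alternatives. The carve-out does not apply: the claim does not concern real property. Condition met.
  (c) The claim is an employment claim, not a consumer claim — that alternative is enough. Met.
  → All conditions met; jurisdiction exists.
The Fenria High Bench:
  (a) The amount in controversy is $11,500, which meets the $10,500 floor. Condition met.
  (b) The plaintiff resides in Casholm, which is not Fenria. Satisfied.
  (c) Marlo Esparza resides in Fenria. Met.
  (d) The plaintiff resides in Casholm, not Kelholm. The proviso rescues it, though: the amount in controversy is USD 11,500, which meets the USD 10,000 floor. Met.
  → Every requirement is satisfied — jurisdiction.

the Fenria High Bench; the Ravdora Regional Court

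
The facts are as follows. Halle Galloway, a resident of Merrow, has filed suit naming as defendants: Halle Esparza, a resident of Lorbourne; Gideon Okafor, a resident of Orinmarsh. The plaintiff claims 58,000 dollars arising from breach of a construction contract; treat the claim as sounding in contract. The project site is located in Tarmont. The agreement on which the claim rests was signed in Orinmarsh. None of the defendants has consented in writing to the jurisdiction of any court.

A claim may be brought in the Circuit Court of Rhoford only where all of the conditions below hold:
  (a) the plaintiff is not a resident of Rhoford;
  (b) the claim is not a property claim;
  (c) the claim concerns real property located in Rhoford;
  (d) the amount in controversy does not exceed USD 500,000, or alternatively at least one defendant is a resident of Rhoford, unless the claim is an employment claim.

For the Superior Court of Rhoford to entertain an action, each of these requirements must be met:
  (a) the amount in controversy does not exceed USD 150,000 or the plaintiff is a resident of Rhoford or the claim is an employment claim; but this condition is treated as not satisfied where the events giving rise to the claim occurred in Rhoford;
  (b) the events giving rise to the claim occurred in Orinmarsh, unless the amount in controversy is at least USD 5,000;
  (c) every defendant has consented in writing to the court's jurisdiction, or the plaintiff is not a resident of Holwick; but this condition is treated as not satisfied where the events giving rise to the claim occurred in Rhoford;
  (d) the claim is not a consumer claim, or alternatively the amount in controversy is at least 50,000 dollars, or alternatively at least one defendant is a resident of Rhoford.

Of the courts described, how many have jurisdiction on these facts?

The Circuit Court of Rhoford:
  (a) The plaintiff resides in Merrow, which is not Rhoford. Satisfied.
  (b) The claim is a contract claim, not a property claim. Met.
  (c) The claim does not concern real property. Not satisfied.
  (d) The amount in controversy is 58,000 dollars, within the $500,000 ceiling, which satisfies one of the alternatives. Satisfied.
  → Not every requirement is met — no jurisdiction.
The Superior Court of Rhoford:
  (a) The amount in controversy is 58,000 dollars, within the $150,000 ceiling, which satisfies one of the alternatives. And the carve-out is inapplicable — the operative events occurred in Tarmont, not Rhoford. Condition met.
  (b) The operative events occurred in Tarmont, not Orinmarsh. The proviso rescues it, though: the amount in controversy is USD 58,000, which meets the USD 5,000 floor. Met.
  (c) The plaintiff resides in Merrow, which is not Holwick — that alternative is enough. And the carve-out is inapplicable — the operative events occurred in Tarmont, not Rhoford. Condition met.
  (d) The claim is a contract claim, not a consumer claim, which satisfies one of the alternatives. Met.
  → Every requirement is satisfied — jurisdiction.
Courts with jurisdiction: the Superior Court of Rhoford — 1 in total.

1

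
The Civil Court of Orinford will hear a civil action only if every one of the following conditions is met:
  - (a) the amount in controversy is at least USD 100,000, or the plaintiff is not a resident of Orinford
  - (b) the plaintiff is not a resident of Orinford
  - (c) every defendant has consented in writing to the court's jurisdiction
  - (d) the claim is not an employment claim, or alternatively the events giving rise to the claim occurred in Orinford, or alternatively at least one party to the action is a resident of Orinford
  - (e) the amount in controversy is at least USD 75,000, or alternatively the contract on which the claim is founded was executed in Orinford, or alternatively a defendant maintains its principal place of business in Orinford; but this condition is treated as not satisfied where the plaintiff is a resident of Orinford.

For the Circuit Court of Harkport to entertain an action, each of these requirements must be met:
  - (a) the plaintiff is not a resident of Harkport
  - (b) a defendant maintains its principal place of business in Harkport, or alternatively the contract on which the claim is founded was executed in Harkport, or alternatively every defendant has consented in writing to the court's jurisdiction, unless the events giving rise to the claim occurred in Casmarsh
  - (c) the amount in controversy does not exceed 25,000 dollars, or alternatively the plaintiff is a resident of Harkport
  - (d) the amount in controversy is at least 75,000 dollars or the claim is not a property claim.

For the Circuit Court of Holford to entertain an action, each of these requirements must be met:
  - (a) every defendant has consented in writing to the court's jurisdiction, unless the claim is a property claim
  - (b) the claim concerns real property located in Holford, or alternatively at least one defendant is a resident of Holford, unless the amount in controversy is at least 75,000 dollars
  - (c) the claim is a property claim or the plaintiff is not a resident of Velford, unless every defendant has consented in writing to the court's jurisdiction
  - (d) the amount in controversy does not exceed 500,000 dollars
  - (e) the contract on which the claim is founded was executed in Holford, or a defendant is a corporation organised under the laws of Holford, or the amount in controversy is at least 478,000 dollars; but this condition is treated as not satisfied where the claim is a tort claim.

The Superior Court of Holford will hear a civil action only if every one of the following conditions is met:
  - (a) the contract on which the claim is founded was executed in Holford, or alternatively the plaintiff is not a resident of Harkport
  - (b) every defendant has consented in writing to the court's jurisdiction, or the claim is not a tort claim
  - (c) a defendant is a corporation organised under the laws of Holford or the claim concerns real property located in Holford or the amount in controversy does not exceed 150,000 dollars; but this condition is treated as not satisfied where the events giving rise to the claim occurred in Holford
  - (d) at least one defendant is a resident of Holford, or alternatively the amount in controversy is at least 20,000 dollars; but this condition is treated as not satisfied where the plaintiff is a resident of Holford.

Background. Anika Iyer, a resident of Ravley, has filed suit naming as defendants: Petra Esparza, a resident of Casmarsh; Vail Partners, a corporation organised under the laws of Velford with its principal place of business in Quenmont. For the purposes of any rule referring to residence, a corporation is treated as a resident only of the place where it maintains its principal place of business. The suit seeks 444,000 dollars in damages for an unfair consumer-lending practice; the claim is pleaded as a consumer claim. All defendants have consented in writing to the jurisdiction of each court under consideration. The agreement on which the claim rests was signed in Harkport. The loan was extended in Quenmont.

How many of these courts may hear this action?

1

The Civil Court of Orinford:
  (a) The amount in controversy is 444,000 dollars, which meets the 100,000 dollars floor, so this disjunct is met. Met.
  (b) The plaintiff resides in Ravley, which is not Orinford. Met.
  (c) Every defendant has filed written consent. Met.
  (d) The claim is a consumer claim, not an employment claim, so this disjunct is met. Satisfied.
  (e) The amount in controversy is $444,000, which meets the $75,000 floor, so this disjunct is met. And the carve-out is inapplicable — the plaintiff resides in Ravley, not Orinford. Met.
  → The court has jurisdiction.
The Circuit Court of Harkport:
  (a) The plaintiff resides in Ravley, which is not Harkport. Satisfied.
  (b) The contract was executed in Harkport, which satisfies one of the alternatives. Satisfied.
  (c) The amount in controversy is $444,000, above the USD 25,000 ceiling; the plaintiff resides in Ravley, not Harkport — no alternative holds. Not met.
  (d) The amount in controversy is 444,000 dollars, which meets the 75,000 dollars floor, so one alternative holds. Met.
  → Not every requirement is met — no jurisdiction.
The Circuit Court of Holford:
  (a) Every defendant has filed written consent. Condition met.
  (b) The claim does not concern real property; no defendant resides in Holford (they reside in Casmarsh, Quenmont) — every alternative fails. But the amount in controversy is USD 444,000, which meets the 75,000 dollars floor, and the 'unless' clause therefore excuses the requirement. Met.
  (c) The plaintiff resides in Ravley, which is not Velford, so one alternative holds. Met.
  (d) The amount in controversy is $444,000, within the 500,000 dollars ceiling. Condition met.
  (e) The contract was executed in Harkport, not Holford; the corporate defendant(s) are organised in Velford, not Holford; the amount in controversy is $444,000, below the USD 478,000 floor — no alternative holds. Not satisfied.
  → At least one condition fails; no jurisdiction.
The Superior Court of Holford:
  (a) The plaintiff resides in Ravley, which is not Harkport, which satisfies one of the alternatives. Met.
  (b) Every defendant has filed written consent — that alternative is enough. Met.
  (c) The corporate defendant(s) are organised in Velford, not Holford; the claim does not concern real property; the amount in controversy is USD 444,000, above the USD 150,000 ceiling — no alternative holds. Condition not met.
  (d) The amount in controversy is USD 444,000, which meets the USD 20,000 floor, which satisfies one of the alternatives. The exception is not triggered, since the plaintiff resides in Ravley, not Holford. Satisfied.
  → The court lacks jurisdiction.
Courts with jurisdiction: the Civil Court of Orinford — 1 in total.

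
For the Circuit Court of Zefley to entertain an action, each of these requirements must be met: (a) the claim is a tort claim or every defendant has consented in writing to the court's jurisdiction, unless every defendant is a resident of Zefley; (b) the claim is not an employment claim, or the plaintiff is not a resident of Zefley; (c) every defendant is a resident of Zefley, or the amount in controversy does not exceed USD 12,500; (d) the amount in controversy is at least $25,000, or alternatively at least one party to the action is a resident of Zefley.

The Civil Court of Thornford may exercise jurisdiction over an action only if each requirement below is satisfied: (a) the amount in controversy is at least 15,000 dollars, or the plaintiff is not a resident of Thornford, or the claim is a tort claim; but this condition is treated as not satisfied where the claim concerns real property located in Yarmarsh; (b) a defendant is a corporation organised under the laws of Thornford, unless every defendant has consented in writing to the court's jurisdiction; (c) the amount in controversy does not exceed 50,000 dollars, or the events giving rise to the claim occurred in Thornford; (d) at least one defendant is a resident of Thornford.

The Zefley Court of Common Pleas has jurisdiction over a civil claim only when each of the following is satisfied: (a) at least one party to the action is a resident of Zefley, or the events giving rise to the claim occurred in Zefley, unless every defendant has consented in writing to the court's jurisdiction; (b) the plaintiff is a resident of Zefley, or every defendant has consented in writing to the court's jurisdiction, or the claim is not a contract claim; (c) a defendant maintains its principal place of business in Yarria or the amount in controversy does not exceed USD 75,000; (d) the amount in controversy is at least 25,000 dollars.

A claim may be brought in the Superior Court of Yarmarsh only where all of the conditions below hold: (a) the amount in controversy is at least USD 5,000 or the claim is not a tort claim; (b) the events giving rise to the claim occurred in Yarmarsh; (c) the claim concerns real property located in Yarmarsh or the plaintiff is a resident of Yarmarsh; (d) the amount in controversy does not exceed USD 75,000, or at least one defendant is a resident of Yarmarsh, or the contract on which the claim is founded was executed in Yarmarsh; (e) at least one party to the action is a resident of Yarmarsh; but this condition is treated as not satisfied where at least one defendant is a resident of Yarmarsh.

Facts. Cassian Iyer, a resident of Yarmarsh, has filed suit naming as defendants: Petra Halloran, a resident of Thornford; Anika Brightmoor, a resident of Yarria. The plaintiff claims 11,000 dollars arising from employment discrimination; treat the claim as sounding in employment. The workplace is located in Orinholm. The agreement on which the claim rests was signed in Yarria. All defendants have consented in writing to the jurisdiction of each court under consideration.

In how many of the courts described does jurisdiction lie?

The Circuit Court of Zefley:
  (a) Every defendant has filed written consent, so one alternative holds. Satisfied.
  (b) The plaintiff resides in Yarmarsh, which is not Zefley, which satisfies one of the alternatives. Condition met.
  (c) The amount in controversy is USD 11,000, within the $12,500 ceiling, so one alternative holds. Met.
  (d) The amount in controversy is $11,000, below the USD 25,000 floor; no party resides in Zefley — no alternative holds. Not met.
  → The court lacks jurisdiction.
The Civil Court of Thornford:
  (a) The plaintiff resides in Yarmarsh, which is not Thornford, so this disjunct is met. The exception is not triggered, since the claim does not concern real property. Satisfied.
  (b) No defendant is a corporation. The proviso rescues it, though: every defendant has filed written consent. Condition met.
  (c) The amount in controversy is $11,000, within the $50,000 ceiling, so one alternative holds. Satisfied.
  (d) Petra Halloran resides in Thornford. Met.
  → The court has jurisdiction.
The Zefley Court of Common Pleas:
  (a) No party resides in Zefley; the operative events occurred in Orinholm, not Zefley — every alternative fails. But every defendant has filed written consent, and the 'unless' clause therefore excuses the requirement. Satisfied.
  (b) Every defendant has filed written consent, which satisfies one of the alternatives. Met.
  (c) The amount in controversy is $11,000, within the USD 75,000 ceiling, which satisfies one of the alternatives. Condition met.
  (d) The amount in controversy is $11,000, below the $25,000 floor. Not met.
  → At least one condition fails; no jurisdiction.
The Superior Court of Yarmarsh:
  (a) The amount in controversy is $11,000, which meets the USD 5,000 floor — that alternative is enough. Condition met.
  (b) The operative events occurred in Orinholm, not Yarmarsh. Condition not met.
  (c) The plaintiff resides in Yarmarsh, so this disjunct is met. Met.
  (d) The amount in controversy is 11,000 dollars, within the 75,000 dollars ceiling, which satisfies one of the alternatives. Satisfied.
  (e) Cassian Iyer resides in Yarmarsh. The exception is not triggered, since no defendant resides in Yarmarsh (they reside in Thornford, Yarria). Met.
  → No jurisdiction.
Courts with jurisdiction: the Civil Court of Thornford — 1 in total.

1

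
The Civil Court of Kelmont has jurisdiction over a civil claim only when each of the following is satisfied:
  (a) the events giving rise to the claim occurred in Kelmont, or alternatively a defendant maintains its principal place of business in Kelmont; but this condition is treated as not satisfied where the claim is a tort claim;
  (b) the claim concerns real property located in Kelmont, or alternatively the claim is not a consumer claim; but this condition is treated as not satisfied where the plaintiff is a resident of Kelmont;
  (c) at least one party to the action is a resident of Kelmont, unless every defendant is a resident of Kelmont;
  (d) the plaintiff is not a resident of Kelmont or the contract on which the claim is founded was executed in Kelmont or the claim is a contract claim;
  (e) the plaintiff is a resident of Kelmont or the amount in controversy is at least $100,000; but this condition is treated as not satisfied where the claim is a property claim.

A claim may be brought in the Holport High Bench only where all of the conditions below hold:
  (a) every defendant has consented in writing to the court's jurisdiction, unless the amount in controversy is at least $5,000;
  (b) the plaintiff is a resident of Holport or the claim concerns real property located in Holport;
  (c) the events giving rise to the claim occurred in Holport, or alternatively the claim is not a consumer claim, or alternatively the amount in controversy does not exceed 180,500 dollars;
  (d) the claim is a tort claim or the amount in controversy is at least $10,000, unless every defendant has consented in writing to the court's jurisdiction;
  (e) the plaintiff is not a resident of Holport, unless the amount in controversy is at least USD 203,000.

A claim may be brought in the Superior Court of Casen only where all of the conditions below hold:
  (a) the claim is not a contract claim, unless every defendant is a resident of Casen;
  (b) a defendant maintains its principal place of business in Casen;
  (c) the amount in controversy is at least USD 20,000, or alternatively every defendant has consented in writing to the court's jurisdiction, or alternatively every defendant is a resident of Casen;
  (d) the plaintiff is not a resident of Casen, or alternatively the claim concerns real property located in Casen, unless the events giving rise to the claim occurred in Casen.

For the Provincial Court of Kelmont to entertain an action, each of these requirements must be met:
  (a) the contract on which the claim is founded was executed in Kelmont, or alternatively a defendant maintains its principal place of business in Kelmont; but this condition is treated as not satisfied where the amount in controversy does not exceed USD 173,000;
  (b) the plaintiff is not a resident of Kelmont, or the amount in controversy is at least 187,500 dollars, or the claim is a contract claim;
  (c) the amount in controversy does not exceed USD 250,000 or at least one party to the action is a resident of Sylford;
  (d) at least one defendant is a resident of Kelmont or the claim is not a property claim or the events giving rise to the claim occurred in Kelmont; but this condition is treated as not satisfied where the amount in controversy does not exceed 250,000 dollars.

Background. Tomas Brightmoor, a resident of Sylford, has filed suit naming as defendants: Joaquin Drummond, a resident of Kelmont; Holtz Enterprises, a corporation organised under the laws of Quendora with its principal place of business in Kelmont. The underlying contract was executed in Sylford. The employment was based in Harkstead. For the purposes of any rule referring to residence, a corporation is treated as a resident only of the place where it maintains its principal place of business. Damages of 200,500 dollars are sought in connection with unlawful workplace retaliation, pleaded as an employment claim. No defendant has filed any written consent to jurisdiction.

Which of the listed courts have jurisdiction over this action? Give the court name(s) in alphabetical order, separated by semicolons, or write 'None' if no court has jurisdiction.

The Civil Court of Kelmont:
  (a) Holtz Enterprises has its principal place of business in Kelmont, so one alternative holds. And the carve-out is inapplicable — the claim is an employment claim, not a tort claim. Satisfied.
  (b) The claim is an employment claim, not a consumer claim, so one alternative holds. And the carve-out is inapplicable — the plaintiff resides in Sylford, not Kelmont. Condition met.
  (c) Joaquin Drummond resides in Kelmont. Condition met.
  (d) The plaintiff resides in Sylford, which is not Kelmont, which satisfies one of the alternatives. Satisfied.
  (e) The amount in controversy is USD 200,500, which meets the 100,000 dollars floor — that alternative is enough. The exception is not triggered, since the claim is an employment claim, not a property claim. Met.
  → Every requirement is satisfied — jurisdiction.
The Holport High Bench:
  (a) No such written consent has been filed. The proviso rescues it, though: the amount in controversy is USD 200,500, which meets the 5,000 dollars floor. Satisfied.
  (b) The plaintiff resides in Sylford, not Holport; the claim does not concern real property — none of the alternatives is met. Fails.
  (c) The claim is an employment claim, not a consumer claim, so this disjunct is met. Condition met.
  (d) The amount in controversy is 200,500 dollars, which meets the USD 10,000 floor, so one alternative holds. Met.
  (e) The plaintiff resides in Sylford, which is not Holport. Met.
  → No jurisdiction.
The Superior Court of Casen:
  (a) The claim is an employment claim, not a contract claim. Satisfied.
  (b) The corporate defendant(s) have their principal place of business in Kelmont, not Casen. Not met.
  (c) The amount in controversy is USD 200,500, which meets the $20,000 floor, so this disjunct is met. Satisfied.
  (d) The plaintiff resides in Sylford, which is not Casen, which satisfies one of the alternatives. Met.
  → The court lacks jurisdiction.
The Provincial Court of Kelmont:
  (a) Holtz Enterprises has its principal place of business in Kelmont, which satisfies one of the alternatives. And the carve-out is inapplicable — the amount in controversy is USD 200,500, above the USD 173,000 ceiling. Met.
  (b) The plaintiff resides in Sylford, which is not Kelmont, so one alternative holds. Met.
  (c) The amount in controversy is 200,500 dollars, within the USD 250,000 ceiling, so one alternative holds. Satisfied.
  (d) Joaquin Drummond resides in Kelmont — that alternative is enough. However, the amount in controversy is $200,500, within the 250,000 dollars ceiling, which falls within the stated exception and so defeats the condition. Condition not met.
  → The court lacks jurisdiction.

the Civil Court of Kelmont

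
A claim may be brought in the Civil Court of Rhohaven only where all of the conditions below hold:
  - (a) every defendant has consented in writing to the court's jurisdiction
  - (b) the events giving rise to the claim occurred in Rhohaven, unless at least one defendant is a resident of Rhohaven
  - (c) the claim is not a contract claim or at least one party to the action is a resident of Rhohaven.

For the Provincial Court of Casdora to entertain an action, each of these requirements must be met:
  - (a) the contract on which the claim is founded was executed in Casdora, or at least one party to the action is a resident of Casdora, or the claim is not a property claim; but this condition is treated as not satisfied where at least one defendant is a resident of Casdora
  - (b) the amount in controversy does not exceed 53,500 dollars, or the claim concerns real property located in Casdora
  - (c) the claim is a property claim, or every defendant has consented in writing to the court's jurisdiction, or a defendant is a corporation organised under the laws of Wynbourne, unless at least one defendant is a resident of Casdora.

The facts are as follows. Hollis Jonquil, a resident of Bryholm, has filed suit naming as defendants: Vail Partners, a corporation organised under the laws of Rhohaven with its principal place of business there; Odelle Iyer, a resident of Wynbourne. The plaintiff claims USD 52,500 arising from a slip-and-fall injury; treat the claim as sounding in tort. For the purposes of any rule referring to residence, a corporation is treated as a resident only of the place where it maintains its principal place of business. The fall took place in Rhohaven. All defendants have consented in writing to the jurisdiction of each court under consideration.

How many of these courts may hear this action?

2

The Civil Court of Rhohaven:
  (a) Every defendant has filed written consent. Met.
  (b) The operative events occurred in Rhohaven. Met.
  (c) The claim is a tort claim, not a contract claim, so one alternative holds. Met.
  → Jurisdiction lies.
The Provincial Court of Casdora:
  (a) The claim is a tort claim, not a property claim, so this disjunct is met. The carve-out does not apply: no defendant resides in Casdora (they reside in Rhohaven, Wynbourne). Satisfied.
  (b) The amount in controversy is $52,500, within the $53,500 ceiling, so one alternative holds. Met.
  (c) Every defendant has filed written consent, so this disjunct is met. Satisfied.
  → Every requirement is satisfied — jurisdiction.
Courts with jurisdiction: the Civil Court of Rhohaven, the Provincial Court of Casdora — 2 in total.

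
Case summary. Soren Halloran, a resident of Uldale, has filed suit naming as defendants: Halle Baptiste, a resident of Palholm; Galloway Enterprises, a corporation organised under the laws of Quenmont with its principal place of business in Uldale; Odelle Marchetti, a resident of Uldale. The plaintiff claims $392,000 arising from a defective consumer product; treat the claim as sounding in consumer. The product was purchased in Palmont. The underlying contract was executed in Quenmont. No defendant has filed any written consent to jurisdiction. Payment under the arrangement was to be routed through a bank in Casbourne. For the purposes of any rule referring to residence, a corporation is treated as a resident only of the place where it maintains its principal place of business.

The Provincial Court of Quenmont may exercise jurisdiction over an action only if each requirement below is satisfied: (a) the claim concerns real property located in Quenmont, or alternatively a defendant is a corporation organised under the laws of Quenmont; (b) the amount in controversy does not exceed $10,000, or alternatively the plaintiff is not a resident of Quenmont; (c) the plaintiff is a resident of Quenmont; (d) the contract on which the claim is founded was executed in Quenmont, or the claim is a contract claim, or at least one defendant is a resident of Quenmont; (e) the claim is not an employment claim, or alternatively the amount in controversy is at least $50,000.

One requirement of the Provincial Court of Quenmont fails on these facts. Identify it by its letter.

The Provincial Court of Quenmont:
  (a) Galloway Enterprises is organised under the laws of Quenmont, which satisfies one of the alternatives. Condition met.
  (b) The plaintiff resides in Uldale, which is not Quenmont, which satisfies one of the alternatives. Satisfied.
  (c) The plaintiff resides in Uldale, not Quenmont. Condition not met.
  (d) The contract was executed in Quenmont, which satisfies one of the alternatives. Met.
  (e) The claim is a consumer claim, not an employment claim, so one alternative holds. Satisfied.
Only condition (c) fails.

(c)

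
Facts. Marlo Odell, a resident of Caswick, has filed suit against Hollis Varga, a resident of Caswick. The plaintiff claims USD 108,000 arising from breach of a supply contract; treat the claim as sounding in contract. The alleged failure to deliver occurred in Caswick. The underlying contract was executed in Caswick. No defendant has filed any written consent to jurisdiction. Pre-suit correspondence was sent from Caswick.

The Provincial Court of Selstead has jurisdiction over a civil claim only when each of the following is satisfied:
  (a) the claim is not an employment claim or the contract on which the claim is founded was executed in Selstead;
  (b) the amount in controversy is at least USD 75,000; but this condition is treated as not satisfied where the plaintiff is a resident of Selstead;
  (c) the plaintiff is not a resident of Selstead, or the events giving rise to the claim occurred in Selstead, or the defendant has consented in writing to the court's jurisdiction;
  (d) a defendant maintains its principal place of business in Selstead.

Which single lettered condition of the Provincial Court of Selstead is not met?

(d)

The Provincial Court of Selstead:
  (a) The claim is a contract claim, not an employment claim, which satisfies one of the alternatives. Met.
  (b) The amount in controversy is USD 108,000, which meets the USD 75,000 floor. The exception is not triggered, since the plaintiff resides in Caswick, not Selstead. Satisfied.
  (c) The plaintiff resides in Caswick, which is not Selstead, so this disjunct is met. Condition met.
  (d) No defendant is a corporation. Fails.
Only condition (d) fails.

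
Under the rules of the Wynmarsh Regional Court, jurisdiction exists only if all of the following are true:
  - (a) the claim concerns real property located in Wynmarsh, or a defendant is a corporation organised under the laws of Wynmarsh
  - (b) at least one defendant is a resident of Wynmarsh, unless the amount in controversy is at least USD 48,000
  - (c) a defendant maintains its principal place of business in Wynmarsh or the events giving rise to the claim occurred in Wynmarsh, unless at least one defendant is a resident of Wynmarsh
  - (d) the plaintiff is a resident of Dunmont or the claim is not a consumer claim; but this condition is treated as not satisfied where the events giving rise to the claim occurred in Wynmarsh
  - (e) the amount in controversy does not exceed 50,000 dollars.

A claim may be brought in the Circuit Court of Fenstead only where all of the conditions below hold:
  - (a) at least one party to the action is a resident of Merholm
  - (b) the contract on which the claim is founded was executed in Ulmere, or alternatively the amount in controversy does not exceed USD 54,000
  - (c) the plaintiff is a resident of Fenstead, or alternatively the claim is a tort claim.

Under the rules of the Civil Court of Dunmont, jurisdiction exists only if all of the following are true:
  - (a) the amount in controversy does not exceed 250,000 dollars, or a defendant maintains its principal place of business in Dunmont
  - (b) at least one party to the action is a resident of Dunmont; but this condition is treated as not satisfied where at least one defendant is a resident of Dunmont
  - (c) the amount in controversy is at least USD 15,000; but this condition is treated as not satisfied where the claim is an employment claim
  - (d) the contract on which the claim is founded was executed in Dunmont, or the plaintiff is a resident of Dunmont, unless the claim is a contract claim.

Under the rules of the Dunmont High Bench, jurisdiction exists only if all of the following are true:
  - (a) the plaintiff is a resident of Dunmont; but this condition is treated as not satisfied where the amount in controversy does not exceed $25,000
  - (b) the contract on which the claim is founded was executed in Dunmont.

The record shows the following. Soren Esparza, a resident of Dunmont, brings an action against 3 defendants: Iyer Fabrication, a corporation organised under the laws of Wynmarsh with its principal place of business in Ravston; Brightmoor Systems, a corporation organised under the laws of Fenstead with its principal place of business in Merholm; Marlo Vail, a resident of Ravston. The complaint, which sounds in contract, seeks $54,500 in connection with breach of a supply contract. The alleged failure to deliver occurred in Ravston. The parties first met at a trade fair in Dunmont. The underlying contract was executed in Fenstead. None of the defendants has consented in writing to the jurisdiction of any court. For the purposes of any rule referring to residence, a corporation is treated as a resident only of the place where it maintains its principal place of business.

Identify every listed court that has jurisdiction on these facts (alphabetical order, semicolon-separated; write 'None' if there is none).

The Wynmarsh Regional Court:
  (a) Iyer Fabrication is organised under the laws of Wynmarsh, which satisfies one of the alternatives. Satisfied.
  (b) No defendant resides in Wynmarsh (they reside in Ravston, Merholm, Ravston). But the amount in controversy is USD 54,500, which meets the USD 48,000 floor, and the 'unless' clause therefore excuses the requirement. Satisfied.
  (c) The corporate defendant(s) have their principal place of business in Merholm, Ravston, not Wynmarsh; the operative events occurred in Ravston, not Wynmarsh — every alternative fails. Nor does the 'unless' clause help: no defendant resides in Wynmarsh (they reside in Ravston, Merholm, Ravston). Fails.
  (d) The plaintiff resides in Dunmont — that alternative is enough. The carve-out does not apply: the operative events occurred in Ravston, not Wynmarsh. Met.
  (e) The amount in controversy is 54,500 dollars, above the USD 50,000 ceiling. Condition not met.
  → At least one condition fails; no jurisdiction.
The Circuit Court of Fenstead:
  (a) Brightmoor Systems resides in Merholm. Met.
  (b) The contract was executed in Fenstead, not Ulmere; the amount in controversy is 54,500 dollars, above the 54,000 dollars ceiling — every alternative fails. Fails.
  (c) The plaintiff resides in Dunmont, not Fenstead; the claim is a contract claim, not a tort claim — every alternative fails. Not met.
  → No jurisdiction.
The Civil Court of Dunmont:
  (a) The amount in controversy is $54,500, within the 250,000 dollars ceiling, so this disjunct is met. Met.
  (b) Soren Esparza resides in Dunmont. And the carve-out is inapplicable — no defendant resides in Dunmont (they reside in Ravston, Merholm, Ravston). Satisfied.
  (c) The amount in controversy is $54,500, which meets the $15,000 floor. And the carve-out is inapplicable — the claim is a contract claim, not an employment claim. Condition met.
  (d) The plaintiff resides in Dunmont, which satisfies one of the alternatives. Satisfied.
  → Jurisdiction lies.
The Dunmont High Bench:
  (a) The plaintiff resides in Dunmont. And the carve-out is inapplicable — the amount in controversy is 54,500 dollars, above the USD 25,000 ceiling. Satisfied.
  (b) The contract was executed in Fenstead, not Dunmont. Not satisfied.
  → Not every requirement is met — no jurisdiction.

the Civil Court of Dunmont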